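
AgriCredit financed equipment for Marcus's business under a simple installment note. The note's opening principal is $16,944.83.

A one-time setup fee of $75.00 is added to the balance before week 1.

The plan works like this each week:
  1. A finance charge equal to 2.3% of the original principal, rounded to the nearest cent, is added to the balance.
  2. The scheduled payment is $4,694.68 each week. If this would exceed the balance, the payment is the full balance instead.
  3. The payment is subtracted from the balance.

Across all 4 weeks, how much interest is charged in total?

Week 1: opening $17,019.83; interest $389.73 → $17,409.56; payment $4,694.68; balance $12,714.88
Week 2: opening $12,714.88; interest $389.73 → $13,104.61; payment $4,694.68; balance $8,409.93
Week 3: opening $8,409.93; interest $389.73 → $8,799.66; payment $4,694.68; balance $4,104.98
Week 4: opening $4,104.98; interest $389.73 → $4,494.71; payment $4,494.71; balance $0.00
Total interest: $389.73 + $389.73 + $389.73 + $389.73 = $1,558.92

$1,558.92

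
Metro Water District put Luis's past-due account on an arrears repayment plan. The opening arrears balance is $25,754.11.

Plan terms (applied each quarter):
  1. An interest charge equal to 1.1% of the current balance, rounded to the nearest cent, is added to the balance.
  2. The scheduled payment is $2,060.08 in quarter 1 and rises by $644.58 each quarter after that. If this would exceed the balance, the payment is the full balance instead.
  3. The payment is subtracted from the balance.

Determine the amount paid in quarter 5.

$4,638.40

Quarter 1: opening $25,754.11; interest $283.30 → $26,037.41; payment $2,060.08; balance $23,977.33
Quarter 2: opening $23,977.33; interest $263.75 → $24,241.08; payment $2,704.66; balance $21,536.42
Quarter 3: opening $21,536.42; interest $236.90 → $21,773.32; payment $3,349.24; balance $18,424.08
Quarter 4: opening $18,424.08; interest $202.66 → $18,626.74; payment $3,993.82; balance $14,632.92
Quarter 5: opening $14,632.92; interest $160.96 → $14,793.88; payment $4,638.40; balance $10,155.48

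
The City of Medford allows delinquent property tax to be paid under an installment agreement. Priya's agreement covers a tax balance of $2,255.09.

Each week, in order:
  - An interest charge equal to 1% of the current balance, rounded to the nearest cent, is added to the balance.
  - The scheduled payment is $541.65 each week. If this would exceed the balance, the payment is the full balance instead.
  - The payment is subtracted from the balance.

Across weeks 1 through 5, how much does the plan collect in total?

# | Opening | Interest | Payment | End bal
1 | $2,255.09 | $22.55 | $541.65 | $1,735.99
2 | $1,735.99 | $17.36 | $541.65 | $1,211.70
3 | $1,211.70 | $12.12 | $541.65 | $682.17
4 | $682.17 | $6.82 | $541.65 | $147.34
5 | $147.34 | $1.47 | $148.81 | $0.00
Total paid: $2,315.41

$2,315.41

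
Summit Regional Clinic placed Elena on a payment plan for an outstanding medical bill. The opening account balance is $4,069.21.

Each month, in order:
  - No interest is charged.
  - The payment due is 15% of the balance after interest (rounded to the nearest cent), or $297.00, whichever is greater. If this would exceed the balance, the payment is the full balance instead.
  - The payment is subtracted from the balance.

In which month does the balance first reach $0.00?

# | Opening | Payment | End bal
1 | $4,069.21 | $610.38 | $3,458.83
2 | $3,458.83 | $518.82 | $2,940.01
3 | $2,940.01 | $441.00 | $2,499.01
4 | $2,499.01 | $374.85 | $2,124.16
5 | $2,124.16 | $318.62 | $1,805.54
6 | $1,805.54 | $297.00 | $1,508.54
7 | $1,508.54 | $297.00 | $1,211.54
8 | $1,211.54 | $297.00 | $914.54
9 | $914.54 | $297.00 | $617.54
10 | $617.54 | $297.00 | $320.54
11 | $320.54 | $297.00 | $23.54
12 | $23.54 | $23.54 | $0.00
Balance reaches $0.00 in month 12.

12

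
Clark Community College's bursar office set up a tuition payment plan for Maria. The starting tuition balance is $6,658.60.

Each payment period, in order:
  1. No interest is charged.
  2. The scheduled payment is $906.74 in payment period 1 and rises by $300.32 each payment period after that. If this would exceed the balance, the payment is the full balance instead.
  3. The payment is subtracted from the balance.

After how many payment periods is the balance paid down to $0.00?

Payment period 1: $6,658.60 − $906.74 → $5,751.86
Payment period 2: $5,751.86 − $1,207.06 → $4,544.80
Payment period 3: $4,544.80 − $1,507.38 → $3,037.42
Payment period 4: $3,037.42 − $1,807.70 → $1,229.72
Payment period 5: $1,229.72 − $1,229.72 → $0.00
Balance reaches $0.00 in payment period 5.

5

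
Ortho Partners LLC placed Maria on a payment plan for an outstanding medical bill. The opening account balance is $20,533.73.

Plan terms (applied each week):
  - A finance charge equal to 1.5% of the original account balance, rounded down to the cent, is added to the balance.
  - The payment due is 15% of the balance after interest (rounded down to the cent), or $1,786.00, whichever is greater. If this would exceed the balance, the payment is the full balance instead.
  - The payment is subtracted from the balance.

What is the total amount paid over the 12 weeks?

$24,229.73

Week 1: opening $20,533.73; interest $308.00 → $20,841.73; payment $3,126.25; balance $17,715.48
Week 2: opening $17,715.48; interest $308.00 → $18,023.48; payment $2,703.52; balance $15,319.96
Week 3: opening $15,319.96; interest $308.00 → $15,627.96; payment $2,344.19; balance $13,283.77
Week 4: opening $13,283.77; interest $308.00 → $13,591.77; payment $2,038.76; balance $11,553.01
Week 5: opening $11,553.01; interest $308.00 → $11,861.01; payment $1,786.00; balance $10,075.01
Week 6: opening $10,075.01; interest $308.00 → $10,383.01; payment $1,786.00; balance $8,597.01
Week 7: opening $8,597.01; interest $308.00 → $8,905.01; payment $1,786.00; balance $7,119.01
Week 8: opening $7,119.01; interest $308.00 → $7,427.01; payment $1,786.00; balance $5,641.01
Week 9: opening $5,641.01; interest $308.00 → $5,949.01; payment $1,786.00; balance $4,163.01
Week 10: opening $4,163.01; interest $308.00 → $4,471.01; payment $1,786.00; balance $2,685.01
Week 11: opening $2,685.01; interest $308.00 → $2,993.01; payment $1,786.00; balance $1,207.01
Week 12: opening $1,207.01; interest $308.00 → $1,515.01; payment $1,515.01; balance $0.00
Total paid: $24,229.73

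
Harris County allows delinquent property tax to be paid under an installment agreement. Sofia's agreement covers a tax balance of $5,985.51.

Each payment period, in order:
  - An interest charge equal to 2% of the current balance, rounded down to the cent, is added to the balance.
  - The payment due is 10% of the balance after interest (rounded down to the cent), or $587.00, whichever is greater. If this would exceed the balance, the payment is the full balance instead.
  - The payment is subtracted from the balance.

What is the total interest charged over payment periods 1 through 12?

Payment period 1: opening $5,985.51; interest $119.71 → $6,105.22; payment $610.52; balance $5,494.70
Payment period 2: opening $5,494.70; interest $109.89 → $5,604.59; payment $587.00; balance $5,017.59
Payment period 3: opening $5,017.59; interest $100.35 → $5,117.94; payment $587.00; balance $4,530.94
Payment period 4: opening $4,530.94; interest $90.61 → $4,621.55; payment $587.00; balance $4,034.55
Payment period 5: opening $4,034.55; interest $80.69 → $4,115.24; payment $587.00; balance $3,528.24
Payment period 6: opening $3,528.24; interest $70.56 → $3,598.80; payment $587.00; balance $3,011.80
Payment period 7: opening $3,011.80; interest $60.23 → $3,072.03; payment $587.00; balance $2,485.03
Payment period 8: opening $2,485.03; interest $49.70 → $2,534.73; payment $587.00; balance $1,947.73
Payment period 9: opening $1,947.73; interest $38.95 → $1,986.68; payment $587.00; balance $1,399.68
Payment period 10: opening $1,399.68; interest $27.99 → $1,427.67; payment $587.00; balance $840.67
Payment period 11: opening $840.67; interest $16.81 → $857.48; payment $587.00; balance $270.48
Payment period 12: opening $270.48; interest $5.40 → $275.88; payment $275.88; balance $0.00
Total interest: $119.71 + $109.89 + $100.35 + $90.61 + $80.69 + $70.56 + $60.23 + $49.70 + $38.95 + $27.99 + $16.81 + $5.40 = $770.89

$770.89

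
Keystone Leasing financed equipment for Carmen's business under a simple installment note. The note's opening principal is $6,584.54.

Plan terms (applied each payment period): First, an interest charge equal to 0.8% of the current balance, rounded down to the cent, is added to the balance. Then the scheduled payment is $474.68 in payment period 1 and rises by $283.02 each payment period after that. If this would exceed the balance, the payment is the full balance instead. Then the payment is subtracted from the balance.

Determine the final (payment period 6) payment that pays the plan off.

$1,600.24

Payment period 1: $6,584.54 +$52.67 interest = $6,637.21; pay $474.68 → $6,162.53
Payment period 2: $6,162.53 +$49.30 interest = $6,211.83; pay $757.70 → $5,454.13
Payment period 3: $5,454.13 +$43.63 interest = $5,497.76; pay $1,040.72 → $4,457.04
Payment period 4: $4,457.04 +$35.65 interest = $4,492.69; pay $1,323.74 → $3,168.95
Payment period 5: $3,168.95 +$25.35 interest = $3,194.30; pay $1,606.76 → $1,587.54
Payment period 6: $1,587.54 +$12.70 interest = $1,600.24; pay $1,600.24 → $0.00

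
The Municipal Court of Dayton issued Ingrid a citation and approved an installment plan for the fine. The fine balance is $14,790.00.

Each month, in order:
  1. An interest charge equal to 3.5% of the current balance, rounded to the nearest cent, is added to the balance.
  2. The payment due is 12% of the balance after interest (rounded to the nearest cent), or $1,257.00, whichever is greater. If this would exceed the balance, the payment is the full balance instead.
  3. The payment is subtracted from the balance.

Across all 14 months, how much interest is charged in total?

# | Opening | Interest | Payment | End bal
1 | $14,790.00 | $517.65 | $1,836.92 | $13,470.73
2 | $13,470.73 | $471.48 | $1,673.07 | $12,269.14
3 | $12,269.14 | $429.42 | $1,523.83 | $11,174.73
4 | $11,174.73 | $391.12 | $1,387.90 | $10,177.95
5 | $10,177.95 | $356.23 | $1,264.10 | $9,270.08
6 | $9,270.08 | $324.45 | $1,257.00 | $8,337.53
7 | $8,337.53 | $291.81 | $1,257.00 | $7,372.34
8 | $7,372.34 | $258.03 | $1,257.00 | $6,373.37
9 | $6,373.37 | $223.07 | $1,257.00 | $5,339.44
10 | $5,339.44 | $186.88 | $1,257.00 | $4,269.32
11 | $4,269.32 | $149.43 | $1,257.00 | $3,161.75
12 | $3,161.75 | $110.66 | $1,257.00 | $2,015.41
13 | $2,015.41 | $70.54 | $1,257.00 | $828.95
14 | $828.95 | $29.01 | $857.96 | $0.00
Total interest: $517.65 + $471.48 + $429.42 + $391.12 + $356.23 + $324.45 + $291.81 + $258.03 + $223.07 + $186.88 + $149.43 + $110.66 + $70.54 + $29.01 = $3,809.78

$3,809.78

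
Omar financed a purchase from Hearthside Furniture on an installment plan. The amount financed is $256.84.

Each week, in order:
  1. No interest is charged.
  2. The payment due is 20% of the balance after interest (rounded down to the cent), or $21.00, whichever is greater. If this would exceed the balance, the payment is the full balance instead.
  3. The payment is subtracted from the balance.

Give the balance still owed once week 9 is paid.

Week 1: $256.84 − $51.36 → $205.48
Week 2: $205.48 − $41.09 → $164.39
Week 3: $164.39 − $32.87 → $131.52
Week 4: $131.52 − $26.30 → $105.22
Week 5: $105.22 − $21.04 → $84.18
Week 6: $84.18 − $21.00 → $63.18
Week 7: $63.18 − $21.00 → $42.18
Week 8: $42.18 − $21.00 → $21.18
Week 9: $21.18 − $21.00 → $0.18

$0.18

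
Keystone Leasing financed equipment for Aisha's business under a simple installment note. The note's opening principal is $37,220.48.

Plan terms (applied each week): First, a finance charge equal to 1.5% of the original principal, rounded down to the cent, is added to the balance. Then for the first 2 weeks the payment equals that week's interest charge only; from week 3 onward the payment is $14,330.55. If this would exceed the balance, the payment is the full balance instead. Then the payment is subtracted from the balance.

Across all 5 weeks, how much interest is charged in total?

# | Opening | Interest | Payment | End bal
1 | $37,220.48 | $558.30 | $558.30 | $37,220.48
2 | $37,220.48 | $558.30 | $558.30 | $37,220.48
3 | $37,220.48 | $558.30 | $14,330.55 | $23,448.23
4 | $23,448.23 | $558.30 | $14,330.55 | $9,675.98
5 | $9,675.98 | $558.30 | $10,234.28 | $0.00
Total interest: $558.30 + $558.30 + $558.30 + $558.30 + $558.30 = $2,791.50

$2,791.50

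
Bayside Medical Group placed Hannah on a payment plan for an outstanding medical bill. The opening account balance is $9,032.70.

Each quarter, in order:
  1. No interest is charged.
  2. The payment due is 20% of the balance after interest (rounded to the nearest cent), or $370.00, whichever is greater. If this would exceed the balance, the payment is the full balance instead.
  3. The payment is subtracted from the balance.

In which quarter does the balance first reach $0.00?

13

Quarter 1: $9,032.70 − $1,806.54 → $7,226.16
Quarter 2: $7,226.16 − $1,445.23 → $5,780.93
Quarter 3: $5,780.93 − $1,156.19 → $4,624.74
Quarter 4: $4,624.74 − $924.95 → $3,699.79
Quarter 5: $3,699.79 − $739.96 → $2,959.83
Quarter 6: $2,959.83 − $591.97 → $2,367.86
Quarter 7: $2,367.86 − $473.57 → $1,894.29
Quarter 8: $1,894.29 − $378.86 → $1,515.43
Quarter 9: $1,515.43 − $370.00 → $1,145.43
Quarter 10: $1,145.43 − $370.00 → $775.43
Quarter 11: $775.43 − $370.00 → $405.43
Quarter 12: $405.43 − $370.00 → $35.43
Quarter 13: $35.43 − $35.43 → $0.00
Balance reaches $0.00 in quarter 13.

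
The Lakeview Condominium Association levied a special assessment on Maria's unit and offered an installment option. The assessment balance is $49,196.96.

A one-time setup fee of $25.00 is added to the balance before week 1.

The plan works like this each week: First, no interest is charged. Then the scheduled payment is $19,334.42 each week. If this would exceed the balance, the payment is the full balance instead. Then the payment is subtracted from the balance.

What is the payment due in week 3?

$10,553.12

# | Opening | Payment | End bal
1 | $49,221.96 | $19,334.42 | $29,887.54
2 | $29,887.54 | $19,334.42 | $10,553.12
3 | $10,553.12 | $10,553.12 | $0.00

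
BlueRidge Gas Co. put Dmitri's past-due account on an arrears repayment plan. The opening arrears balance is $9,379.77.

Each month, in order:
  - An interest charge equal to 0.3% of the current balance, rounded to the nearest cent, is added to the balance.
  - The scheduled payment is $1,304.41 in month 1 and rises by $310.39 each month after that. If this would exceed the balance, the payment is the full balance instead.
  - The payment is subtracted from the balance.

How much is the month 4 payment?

$2,235.58

Month 1: $9,379.77 +$28.14 interest = $9,407.91; pay $1,304.41 → $8,103.50
Month 2: $8,103.50 +$24.31 interest = $8,127.81; pay $1,614.80 → $6,513.01
Month 3: $6,513.01 +$19.54 interest = $6,532.55; pay $1,925.19 → $4,607.36
Month 4: $4,607.36 +$13.82 interest = $4,621.18; pay $2,235.58 → $2,385.60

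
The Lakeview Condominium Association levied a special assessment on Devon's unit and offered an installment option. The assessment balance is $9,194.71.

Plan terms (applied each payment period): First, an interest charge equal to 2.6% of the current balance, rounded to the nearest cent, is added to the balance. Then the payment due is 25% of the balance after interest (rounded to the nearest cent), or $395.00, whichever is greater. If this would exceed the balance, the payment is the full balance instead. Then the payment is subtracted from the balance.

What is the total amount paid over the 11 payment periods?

# | Opening | Interest | Payment | End bal
1 | $9,194.71 | $239.06 | $2,358.44 | $7,075.33
2 | $7,075.33 | $183.96 | $1,814.82 | $5,444.47
3 | $5,444.47 | $141.56 | $1,396.51 | $4,189.52
4 | $4,189.52 | $108.93 | $1,074.61 | $3,223.84
5 | $3,223.84 | $83.82 | $826.92 | $2,480.74
6 | $2,480.74 | $64.50 | $636.31 | $1,908.93
7 | $1,908.93 | $49.63 | $489.64 | $1,468.92
8 | $1,468.92 | $38.19 | $395.00 | $1,112.11
9 | $1,112.11 | $28.91 | $395.00 | $746.02
10 | $746.02 | $19.40 | $395.00 | $370.42
11 | $370.42 | $9.63 | $380.05 | $0.00
Total paid: $10,162.30

$10,162.30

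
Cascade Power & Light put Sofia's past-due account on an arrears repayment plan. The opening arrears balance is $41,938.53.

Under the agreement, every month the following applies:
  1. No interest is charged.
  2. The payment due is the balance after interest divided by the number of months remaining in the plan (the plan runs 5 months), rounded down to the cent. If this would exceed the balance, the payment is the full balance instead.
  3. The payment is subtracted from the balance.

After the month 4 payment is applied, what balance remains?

Month 1: opening $41,938.53; payment $8,387.70; balance $33,550.83
Month 2: opening $33,550.83; payment $8,387.70; balance $25,163.13
Month 3: opening $25,163.13; payment $8,387.71; balance $16,775.42
Month 4: opening $16,775.42; payment $8,387.71; balance $8,387.71

$8,387.71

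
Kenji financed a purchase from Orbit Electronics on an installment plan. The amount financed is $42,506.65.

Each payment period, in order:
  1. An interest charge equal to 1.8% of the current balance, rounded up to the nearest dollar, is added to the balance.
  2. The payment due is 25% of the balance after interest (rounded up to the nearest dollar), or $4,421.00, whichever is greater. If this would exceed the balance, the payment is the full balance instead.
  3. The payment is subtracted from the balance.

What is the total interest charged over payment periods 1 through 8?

Payment period 1: opening $42,506.65; interest $766.00 → $43,272.65; payment $10,819.00; balance $32,453.65
Payment period 2: opening $32,453.65; interest $585.00 → $33,038.65; payment $8,260.00; balance $24,778.65
Payment period 3: opening $24,778.65; interest $447.00 → $25,225.65; payment $6,307.00; balance $18,918.65
Payment period 4: opening $18,918.65; interest $341.00 → $19,259.65; payment $4,815.00; balance $14,444.65
Payment period 5: opening $14,444.65; interest $261.00 → $14,705.65; payment $4,421.00; balance $10,284.65
Payment period 6: opening $10,284.65; interest $186.00 → $10,470.65; payment $4,421.00; balance $6,049.65
Payment period 7: opening $6,049.65; interest $109.00 → $6,158.65; payment $4,421.00; balance $1,737.65
Payment period 8: opening $1,737.65; interest $32.00 → $1,769.65; payment $1,769.65; balance $0.00
Total interest: $766.00 + $585.00 + $447.00 + $341.00 + $261.00 + $186.00 + $109.00 + $32.00 = $2,727.00

$2,727.00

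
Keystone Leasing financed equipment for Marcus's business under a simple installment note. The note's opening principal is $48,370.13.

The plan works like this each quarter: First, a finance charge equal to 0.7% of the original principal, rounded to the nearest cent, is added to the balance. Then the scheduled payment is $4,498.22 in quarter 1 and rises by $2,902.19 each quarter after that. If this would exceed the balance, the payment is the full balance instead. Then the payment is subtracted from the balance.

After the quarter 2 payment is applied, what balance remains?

# | Opening | Interest | Payment | End bal
1 | $48,370.13 | $338.59 | $4,498.22 | $44,210.50
2 | $44,210.50 | $338.59 | $7,400.41 | $37,148.68

$37,148.68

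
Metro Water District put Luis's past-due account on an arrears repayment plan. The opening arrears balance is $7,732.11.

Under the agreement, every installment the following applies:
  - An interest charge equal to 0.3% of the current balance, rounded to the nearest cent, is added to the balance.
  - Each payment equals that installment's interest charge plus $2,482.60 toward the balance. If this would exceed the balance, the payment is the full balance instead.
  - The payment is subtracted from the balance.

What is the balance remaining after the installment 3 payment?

$284.31

# | Opening | Interest | Payment | End bal
1 | $7,732.11 | $23.20 | $2,505.80 | $5,249.51
2 | $5,249.51 | $15.75 | $2,498.35 | $2,766.91
3 | $2,766.91 | $8.30 | $2,490.90 | $284.31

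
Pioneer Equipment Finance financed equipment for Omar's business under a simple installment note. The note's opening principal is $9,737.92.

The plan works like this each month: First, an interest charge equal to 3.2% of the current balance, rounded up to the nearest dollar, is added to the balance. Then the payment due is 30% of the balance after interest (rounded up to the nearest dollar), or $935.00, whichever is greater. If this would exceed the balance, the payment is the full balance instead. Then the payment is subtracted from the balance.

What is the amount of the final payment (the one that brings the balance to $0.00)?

Month 1: $9,737.92 +$312.00 interest = $10,049.92; pay $3,015.00 → $7,034.92
Month 2: $7,034.92 +$226.00 interest = $7,260.92; pay $2,179.00 → $5,081.92
Month 3: $5,081.92 +$163.00 interest = $5,244.92; pay $1,574.00 → $3,670.92
Month 4: $3,670.92 +$118.00 interest = $3,788.92; pay $1,137.00 → $2,651.92
Month 5: $2,651.92 +$85.00 interest = $2,736.92; pay $935.00 → $1,801.92
Month 6: $1,801.92 +$58.00 interest = $1,859.92; pay $935.00 → $924.92
Month 7: $924.92 +$30.00 interest = $954.92; pay $935.00 → $19.92
Month 8: $19.92 +$1.00 interest = $20.92; pay $20.92 → $0.00

$20.92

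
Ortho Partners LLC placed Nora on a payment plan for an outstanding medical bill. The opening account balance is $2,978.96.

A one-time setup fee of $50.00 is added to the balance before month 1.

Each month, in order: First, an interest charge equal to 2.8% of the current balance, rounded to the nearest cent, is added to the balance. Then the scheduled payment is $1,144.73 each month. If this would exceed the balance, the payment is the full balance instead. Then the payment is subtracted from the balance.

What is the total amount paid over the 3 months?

Month 1: $3,028.96 +$84.81 interest = $3,113.77; pay $1,144.73 → $1,969.04
Month 2: $1,969.04 +$55.13 interest = $2,024.17; pay $1,144.73 → $879.44
Month 3: $879.44 +$24.62 interest = $904.06; pay $904.06 → $0.00
Total paid: $3,193.52

$3,193.52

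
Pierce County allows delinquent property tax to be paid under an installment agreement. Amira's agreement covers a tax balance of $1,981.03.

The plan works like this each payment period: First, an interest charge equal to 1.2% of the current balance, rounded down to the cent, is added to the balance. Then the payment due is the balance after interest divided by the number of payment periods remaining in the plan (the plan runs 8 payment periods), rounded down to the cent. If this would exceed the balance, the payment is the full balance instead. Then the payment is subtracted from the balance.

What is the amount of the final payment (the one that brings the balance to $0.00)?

Payment period 1: opening $1,981.03; interest $23.77 → $2,004.80; payment $250.60; balance $1,754.20
Payment period 2: opening $1,754.20; interest $21.05 → $1,775.25; payment $253.60; balance $1,521.65
Payment period 3: opening $1,521.65; interest $18.25 → $1,539.90; payment $256.65; balance $1,283.25
Payment period 4: opening $1,283.25; interest $15.39 → $1,298.64; payment $259.72; balance $1,038.92
Payment period 5: opening $1,038.92; interest $12.46 → $1,051.38; payment $262.84; balance $788.54
Payment period 6: opening $788.54; interest $9.46 → $798.00; payment $266.00; balance $532.00
Payment period 7: opening $532.00; interest $6.38 → $538.38; payment $269.19; balance $269.19
Payment period 8: opening $269.19; interest $3.23 → $272.42; payment $272.42; balance $0.00

$272.42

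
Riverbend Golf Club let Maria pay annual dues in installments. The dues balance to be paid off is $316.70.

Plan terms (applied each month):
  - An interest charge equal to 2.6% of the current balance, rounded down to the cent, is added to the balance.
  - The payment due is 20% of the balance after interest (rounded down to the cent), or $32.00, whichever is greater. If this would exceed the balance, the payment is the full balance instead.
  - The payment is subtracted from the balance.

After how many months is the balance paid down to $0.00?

Month 1: opening $316.70; interest $8.23 → $324.93; payment $64.98; balance $259.95
Month 2: opening $259.95; interest $6.75 → $266.70; payment $53.34; balance $213.36
Month 3: opening $213.36; interest $5.54 → $218.90; payment $43.78; balance $175.12
Month 4: opening $175.12; interest $4.55 → $179.67; payment $35.93; balance $143.74
Month 5: opening $143.74; interest $3.73 → $147.47; payment $32.00; balance $115.47
Month 6: opening $115.47; interest $3.00 → $118.47; payment $32.00; balance $86.47
Month 7: opening $86.47; interest $2.24 → $88.71; payment $32.00; balance $56.71
Month 8: opening $56.71; interest $1.47 → $58.18; payment $32.00; balance $26.18
Month 9: opening $26.18; interest $0.68 → $26.86; payment $26.86; balance $0.00
Balance reaches $0.00 in month 9.

9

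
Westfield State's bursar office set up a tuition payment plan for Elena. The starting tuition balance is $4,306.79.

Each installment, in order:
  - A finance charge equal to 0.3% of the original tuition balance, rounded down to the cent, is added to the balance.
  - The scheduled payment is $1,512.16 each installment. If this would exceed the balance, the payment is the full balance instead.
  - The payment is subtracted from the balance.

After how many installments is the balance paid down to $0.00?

Installment 1: $4,306.79 +$12.92 interest = $4,319.71; pay $1,512.16 → $2,807.55
Installment 2: $2,807.55 +$12.92 interest = $2,820.47; pay $1,512.16 → $1,308.31
Installment 3: $1,308.31 +$12.92 interest = $1,321.23; pay $1,321.23 → $0.00
Balance reaches $0.00 in installment 3.

3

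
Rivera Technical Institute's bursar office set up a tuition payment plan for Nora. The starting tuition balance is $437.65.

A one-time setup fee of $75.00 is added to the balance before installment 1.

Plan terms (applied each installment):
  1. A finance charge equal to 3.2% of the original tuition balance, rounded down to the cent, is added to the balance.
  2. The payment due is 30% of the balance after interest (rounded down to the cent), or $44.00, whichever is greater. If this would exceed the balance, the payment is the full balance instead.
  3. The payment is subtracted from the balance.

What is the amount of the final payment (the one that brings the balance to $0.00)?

Installment 1: opening $512.65; interest $14.00 → $526.65; payment $157.99; balance $368.66
Installment 2: opening $368.66; interest $14.00 → $382.66; payment $114.79; balance $267.87
Installment 3: opening $267.87; interest $14.00 → $281.87; payment $84.56; balance $197.31
Installment 4: opening $197.31; interest $14.00 → $211.31; payment $63.39; balance $147.92
Installment 5: opening $147.92; interest $14.00 → $161.92; payment $48.57; balance $113.35
Installment 6: opening $113.35; interest $14.00 → $127.35; payment $44.00; balance $83.35
Installment 7: opening $83.35; interest $14.00 → $97.35; payment $44.00; balance $53.35
Installment 8: opening $53.35; interest $14.00 → $67.35; payment $44.00; balance $23.35
Installment 9: opening $23.35; interest $14.00 → $37.35; payment $37.35; balance $0.00

$37.35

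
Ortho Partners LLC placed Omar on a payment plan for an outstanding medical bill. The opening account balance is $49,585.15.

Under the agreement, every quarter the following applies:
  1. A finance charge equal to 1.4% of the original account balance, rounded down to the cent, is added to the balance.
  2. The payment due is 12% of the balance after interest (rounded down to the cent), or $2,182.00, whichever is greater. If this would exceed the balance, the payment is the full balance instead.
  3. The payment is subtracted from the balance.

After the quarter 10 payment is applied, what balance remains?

# | Opening | Interest | Payment | End bal
1 | $49,585.15 | $694.19 | $6,033.52 | $44,245.82
2 | $44,245.82 | $694.19 | $5,392.80 | $39,547.21
3 | $39,547.21 | $694.19 | $4,828.96 | $35,412.44
4 | $35,412.44 | $694.19 | $4,332.79 | $31,773.84
5 | $31,773.84 | $694.19 | $3,896.16 | $28,571.87
6 | $28,571.87 | $694.19 | $3,511.92 | $25,754.14
7 | $25,754.14 | $694.19 | $3,173.79 | $23,274.54
8 | $23,274.54 | $694.19 | $2,876.24 | $21,092.49
9 | $21,092.49 | $694.19 | $2,614.40 | $19,172.28
10 | $19,172.28 | $694.19 | $2,383.97 | $17,482.50

$17,482.50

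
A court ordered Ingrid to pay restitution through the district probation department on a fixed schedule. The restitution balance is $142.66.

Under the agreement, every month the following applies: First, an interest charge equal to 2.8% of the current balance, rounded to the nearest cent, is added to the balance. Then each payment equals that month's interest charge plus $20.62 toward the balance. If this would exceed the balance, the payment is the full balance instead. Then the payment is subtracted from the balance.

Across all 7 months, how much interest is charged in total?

Month 1: $142.66 +$3.99 interest = $146.65; pay $24.61 → $122.04
Month 2: $122.04 +$3.42 interest = $125.46; pay $24.04 → $101.42
Month 3: $101.42 +$2.84 interest = $104.26; pay $23.46 → $80.80
Month 4: $80.80 +$2.26 interest = $83.06; pay $22.88 → $60.18
Month 5: $60.18 +$1.69 interest = $61.87; pay $22.31 → $39.56
Month 6: $39.56 +$1.11 interest = $40.67; pay $21.73 → $18.94
Month 7: $18.94 +$0.53 interest = $19.47; pay $19.47 → $0.00
Total interest: $3.99 + $3.42 + $2.84 + $2.26 + $1.69 + $1.11 + $0.53 = $15.84

$15.84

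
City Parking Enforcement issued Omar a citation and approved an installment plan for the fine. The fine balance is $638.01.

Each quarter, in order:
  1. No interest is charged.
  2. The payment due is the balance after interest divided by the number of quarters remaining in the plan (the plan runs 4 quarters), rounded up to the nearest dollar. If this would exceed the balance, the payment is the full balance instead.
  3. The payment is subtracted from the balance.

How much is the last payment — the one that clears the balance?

$158.01

Quarter 1: $638.01 − $160.00 → $478.01
Quarter 2: $478.01 − $160.00 → $318.01
Quarter 3: $318.01 − $160.00 → $158.01
Quarter 4: $158.01 − $158.01 → $0.00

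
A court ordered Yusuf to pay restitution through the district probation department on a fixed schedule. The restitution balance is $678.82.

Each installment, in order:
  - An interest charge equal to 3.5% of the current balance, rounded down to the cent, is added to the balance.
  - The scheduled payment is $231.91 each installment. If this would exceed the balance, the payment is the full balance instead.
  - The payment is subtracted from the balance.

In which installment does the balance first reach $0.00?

Installment 1: $678.82 +$23.75 interest = $702.57; pay $231.91 → $470.66
Installment 2: $470.66 +$16.47 interest = $487.13; pay $231.91 → $255.22
Installment 3: $255.22 +$8.93 interest = $264.15; pay $231.91 → $32.24
Installment 4: $32.24 +$1.12 interest = $33.36; pay $33.36 → $0.00
Balance reaches $0.00 in installment 4.

4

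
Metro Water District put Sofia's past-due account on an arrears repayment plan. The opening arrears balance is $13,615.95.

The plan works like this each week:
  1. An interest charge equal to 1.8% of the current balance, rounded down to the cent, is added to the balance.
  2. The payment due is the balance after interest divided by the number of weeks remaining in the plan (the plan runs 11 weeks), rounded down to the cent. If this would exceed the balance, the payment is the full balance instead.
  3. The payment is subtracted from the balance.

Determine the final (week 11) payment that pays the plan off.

# | Opening | Interest | Payment | End bal
1 | $13,615.95 | $245.08 | $1,260.09 | $12,600.94
2 | $12,600.94 | $226.81 | $1,282.77 | $11,544.98
3 | $11,544.98 | $207.80 | $1,305.86 | $10,446.92
4 | $10,446.92 | $188.04 | $1,329.37 | $9,305.59
5 | $9,305.59 | $167.50 | $1,353.29 | $8,119.80
6 | $8,119.80 | $146.15 | $1,377.65 | $6,888.30
7 | $6,888.30 | $123.98 | $1,402.45 | $5,609.83
8 | $5,609.83 | $100.97 | $1,427.70 | $4,283.10
9 | $4,283.10 | $77.09 | $1,453.39 | $2,906.80
10 | $2,906.80 | $52.32 | $1,479.56 | $1,479.56
11 | $1,479.56 | $26.63 | $1,506.19 | $0.00

$1,506.19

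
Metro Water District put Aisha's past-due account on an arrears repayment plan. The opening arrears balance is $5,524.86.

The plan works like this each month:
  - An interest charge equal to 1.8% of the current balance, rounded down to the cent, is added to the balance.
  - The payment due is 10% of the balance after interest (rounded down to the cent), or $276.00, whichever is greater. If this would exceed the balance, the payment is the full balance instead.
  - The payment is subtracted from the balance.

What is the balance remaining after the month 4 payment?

$3,892.98

Month 1: $5,524.86 +$99.44 interest = $5,624.30; pay $562.43 → $5,061.87
Month 2: $5,061.87 +$91.11 interest = $5,152.98; pay $515.29 → $4,637.69
Month 3: $4,637.69 +$83.47 interest = $4,721.16; pay $472.11 → $4,249.05
Month 4: $4,249.05 +$76.48 interest = $4,325.53; pay $432.55 → $3,892.98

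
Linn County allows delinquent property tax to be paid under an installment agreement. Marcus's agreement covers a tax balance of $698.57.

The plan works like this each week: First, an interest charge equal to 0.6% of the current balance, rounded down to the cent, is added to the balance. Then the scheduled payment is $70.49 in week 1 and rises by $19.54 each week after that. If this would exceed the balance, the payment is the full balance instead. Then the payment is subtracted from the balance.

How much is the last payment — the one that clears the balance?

# | Opening | Interest | Payment | End bal
1 | $698.57 | $4.19 | $70.49 | $632.27
2 | $632.27 | $3.79 | $90.03 | $546.03
3 | $546.03 | $3.27 | $109.57 | $439.73
4 | $439.73 | $2.63 | $129.11 | $313.25
5 | $313.25 | $1.87 | $148.65 | $166.47
6 | $166.47 | $0.99 | $167.46 | $0.00

$167.46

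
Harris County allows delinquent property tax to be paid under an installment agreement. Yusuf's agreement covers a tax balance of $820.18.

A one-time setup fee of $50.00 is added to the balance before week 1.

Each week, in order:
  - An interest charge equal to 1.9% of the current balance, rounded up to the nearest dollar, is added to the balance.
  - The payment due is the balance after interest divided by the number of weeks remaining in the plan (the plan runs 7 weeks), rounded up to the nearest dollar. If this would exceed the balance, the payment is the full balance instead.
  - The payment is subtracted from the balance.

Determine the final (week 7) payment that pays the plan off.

$141.18

# | Opening | Interest | Payment | End bal
1 | $870.18 | $17.00 | $127.00 | $760.18
2 | $760.18 | $15.00 | $130.00 | $645.18
3 | $645.18 | $13.00 | $132.00 | $526.18
4 | $526.18 | $10.00 | $135.00 | $401.18
5 | $401.18 | $8.00 | $137.00 | $272.18
6 | $272.18 | $6.00 | $140.00 | $138.18
7 | $138.18 | $3.00 | $141.18 | $0.00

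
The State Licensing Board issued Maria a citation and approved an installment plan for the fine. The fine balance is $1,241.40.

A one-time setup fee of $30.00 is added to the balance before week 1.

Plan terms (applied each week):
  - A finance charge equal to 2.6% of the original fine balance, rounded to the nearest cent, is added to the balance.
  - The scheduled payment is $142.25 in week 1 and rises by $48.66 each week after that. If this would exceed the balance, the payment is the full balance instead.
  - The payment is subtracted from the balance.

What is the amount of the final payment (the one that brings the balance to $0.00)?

$267.23

# | Opening | Interest | Payment | End bal
1 | $1,271.40 | $32.28 | $142.25 | $1,161.43
2 | $1,161.43 | $32.28 | $190.91 | $1,002.80
3 | $1,002.80 | $32.28 | $239.57 | $795.51
4 | $795.51 | $32.28 | $288.23 | $539.56
5 | $539.56 | $32.28 | $336.89 | $234.95
6 | $234.95 | $32.28 | $267.23 | $0.00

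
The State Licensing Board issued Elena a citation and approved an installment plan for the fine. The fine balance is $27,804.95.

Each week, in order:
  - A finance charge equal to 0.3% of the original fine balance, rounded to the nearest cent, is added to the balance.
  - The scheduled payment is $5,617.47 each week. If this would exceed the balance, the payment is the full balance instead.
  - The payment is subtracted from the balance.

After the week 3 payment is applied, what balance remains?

Week 1: $27,804.95 +$83.41 interest = $27,888.36; pay $5,617.47 → $22,270.89
Week 2: $22,270.89 +$83.41 interest = $22,354.30; pay $5,617.47 → $16,736.83
Week 3: $16,736.83 +$83.41 interest = $16,820.24; pay $5,617.47 → $11,202.77

$11,202.77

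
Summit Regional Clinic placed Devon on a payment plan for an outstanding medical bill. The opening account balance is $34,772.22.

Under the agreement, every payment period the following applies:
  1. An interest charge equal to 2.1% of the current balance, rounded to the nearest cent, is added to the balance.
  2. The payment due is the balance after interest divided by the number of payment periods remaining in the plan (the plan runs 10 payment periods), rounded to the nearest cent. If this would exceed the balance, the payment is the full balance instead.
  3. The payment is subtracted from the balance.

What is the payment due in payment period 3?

# | Opening | Interest | Payment | End bal
1 | $34,772.22 | $730.22 | $3,550.24 | $31,952.20
2 | $31,952.20 | $671.00 | $3,624.80 | $28,998.40
3 | $28,998.40 | $608.97 | $3,700.92 | $25,906.45

$3,700.92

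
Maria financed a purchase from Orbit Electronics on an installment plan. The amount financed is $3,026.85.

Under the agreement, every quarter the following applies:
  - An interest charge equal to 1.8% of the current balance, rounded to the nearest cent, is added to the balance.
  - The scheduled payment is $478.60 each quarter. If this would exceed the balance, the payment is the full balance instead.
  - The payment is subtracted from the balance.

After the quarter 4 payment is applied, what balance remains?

$1,284.03

Quarter 1: opening $3,026.85; interest $54.48 → $3,081.33; payment $478.60; balance $2,602.73
Quarter 2: opening $2,602.73; interest $46.85 → $2,649.58; payment $478.60; balance $2,170.98
Quarter 3: opening $2,170.98; interest $39.08 → $2,210.06; payment $478.60; balance $1,731.46
Quarter 4: opening $1,731.46; interest $31.17 → $1,762.63; payment $478.60; balance $1,284.03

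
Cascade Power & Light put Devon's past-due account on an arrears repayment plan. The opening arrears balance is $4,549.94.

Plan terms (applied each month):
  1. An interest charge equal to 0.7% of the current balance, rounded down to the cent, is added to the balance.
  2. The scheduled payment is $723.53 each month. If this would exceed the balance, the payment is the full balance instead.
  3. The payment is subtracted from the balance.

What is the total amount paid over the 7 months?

$4,669.97

# | Opening | Interest | Payment | End bal
1 | $4,549.94 | $31.84 | $723.53 | $3,858.25
2 | $3,858.25 | $27.00 | $723.53 | $3,161.72
3 | $3,161.72 | $22.13 | $723.53 | $2,460.32
4 | $2,460.32 | $17.22 | $723.53 | $1,754.01
5 | $1,754.01 | $12.27 | $723.53 | $1,042.75
6 | $1,042.75 | $7.29 | $723.53 | $326.51
7 | $326.51 | $2.28 | $328.79 | $0.00
Total paid: $4,669.97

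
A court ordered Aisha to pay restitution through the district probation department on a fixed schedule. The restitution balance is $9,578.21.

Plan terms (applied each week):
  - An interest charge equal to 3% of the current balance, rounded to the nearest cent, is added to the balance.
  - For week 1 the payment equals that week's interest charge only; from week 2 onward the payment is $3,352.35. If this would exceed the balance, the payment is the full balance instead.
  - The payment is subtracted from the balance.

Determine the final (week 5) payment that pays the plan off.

# | Opening | Interest | Payment | End bal
1 | $9,578.21 | $287.35 | $287.35 | $9,578.21
2 | $9,578.21 | $287.35 | $3,352.35 | $6,513.21
3 | $6,513.21 | $195.40 | $3,352.35 | $3,356.26
4 | $3,356.26 | $100.69 | $3,352.35 | $104.60
5 | $104.60 | $3.14 | $107.74 | $0.00

$107.74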